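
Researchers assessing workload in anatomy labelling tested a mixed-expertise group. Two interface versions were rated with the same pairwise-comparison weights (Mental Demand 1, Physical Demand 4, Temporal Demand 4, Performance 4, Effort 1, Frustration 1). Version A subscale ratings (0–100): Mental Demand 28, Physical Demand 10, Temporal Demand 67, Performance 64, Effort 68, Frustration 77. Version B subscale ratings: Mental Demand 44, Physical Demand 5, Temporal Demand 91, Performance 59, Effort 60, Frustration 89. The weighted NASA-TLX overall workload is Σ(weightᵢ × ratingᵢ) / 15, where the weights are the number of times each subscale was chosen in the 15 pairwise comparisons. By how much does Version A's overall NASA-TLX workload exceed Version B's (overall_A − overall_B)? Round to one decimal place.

-5.1

Version A weighted sum = 1·28 + 4·10 + 4·67 + 4·64 + 1·68 + 1·77 = 28 + 40 + 268 + 256 + 68 + 77 = 737; overall_A = 737/15 = 49.1333.
Version B weighted sum = 1·44 + 4·5 + 4·91 + 4·59 + 1·60 + 1·89 = 44 + 20 + 364 + 236 + 60 + 89 = 813; overall_B = 813/15 = 54.2000.
Difference = 49.1333 − 54.2000 = -5.0667 ≈ -5.1.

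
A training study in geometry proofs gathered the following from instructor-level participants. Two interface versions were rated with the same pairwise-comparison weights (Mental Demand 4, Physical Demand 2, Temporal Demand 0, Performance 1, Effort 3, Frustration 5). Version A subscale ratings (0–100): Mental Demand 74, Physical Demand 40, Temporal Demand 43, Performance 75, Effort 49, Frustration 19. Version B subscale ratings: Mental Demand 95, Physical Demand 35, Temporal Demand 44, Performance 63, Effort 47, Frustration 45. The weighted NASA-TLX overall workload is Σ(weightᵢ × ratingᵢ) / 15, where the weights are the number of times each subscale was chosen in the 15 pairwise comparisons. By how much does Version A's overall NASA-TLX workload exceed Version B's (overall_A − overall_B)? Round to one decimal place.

-12.4

Version A weighted sum = 4·74 + 2·40 + 0·43 + 1·75 + 3·49 + 5·19 = 296 + 80 + 0 + 75 + 147 + 95 = 693; overall_A = 693/15 = 46.2000.
Version B weighted sum = 4·95 + 2·35 + 0·44 + 1·63 + 3·47 + 5·45 = 380 + 70 + 0 + 63 + 141 + 225 = 879; overall_B = 879/15 = 58.6000.
Difference = 46.2000 − 58.6000 = -12.4000 ≈ -12.4.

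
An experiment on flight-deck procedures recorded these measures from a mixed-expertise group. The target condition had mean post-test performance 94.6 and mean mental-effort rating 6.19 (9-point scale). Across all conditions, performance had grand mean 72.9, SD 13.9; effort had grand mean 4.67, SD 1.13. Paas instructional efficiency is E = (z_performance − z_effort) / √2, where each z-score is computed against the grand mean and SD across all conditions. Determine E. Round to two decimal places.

z_performance = (94.6 − 72.9) / 13.9 = 21.7000 / 13.9 = 1.5612.
z_effort = (6.19 − 4.67) / 1.13 = 1.5200 / 1.13 = 1.3451.
z_P − z_E = 1.5612 − 1.3451 = 0.2161.
E = 0.2161 / √2 = 0.2161 / 1.41421 = 0.1528 ≈ 0.15.

0.15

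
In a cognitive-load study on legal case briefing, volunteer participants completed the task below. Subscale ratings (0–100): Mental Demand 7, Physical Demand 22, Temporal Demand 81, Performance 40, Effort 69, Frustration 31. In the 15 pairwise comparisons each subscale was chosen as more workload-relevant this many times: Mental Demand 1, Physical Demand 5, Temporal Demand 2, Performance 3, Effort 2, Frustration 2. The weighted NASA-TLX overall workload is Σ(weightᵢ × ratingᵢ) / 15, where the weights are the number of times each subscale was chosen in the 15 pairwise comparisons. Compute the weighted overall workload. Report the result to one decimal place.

The tallies are the weights (they sum to 15).
Weighted sum = 1·7 + 5·22 + 2·81 + 3·40 + 2·69 + 2·31
            = 7 + 110 + 162 + 120 + 138 + 62 = 599.
Overall workload = 599 / 15 = 39.9333 ≈ 39.9.

39.9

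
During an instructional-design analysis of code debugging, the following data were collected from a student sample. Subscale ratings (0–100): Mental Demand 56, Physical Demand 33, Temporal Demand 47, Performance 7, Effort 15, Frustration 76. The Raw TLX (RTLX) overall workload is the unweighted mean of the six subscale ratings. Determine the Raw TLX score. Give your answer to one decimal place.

39.0

Sum of ratings = 56 + 33 + 47 + 7 + 15 + 76 = 234.
RTLX = 234 / 6 = 39.0000 ≈ 39.0.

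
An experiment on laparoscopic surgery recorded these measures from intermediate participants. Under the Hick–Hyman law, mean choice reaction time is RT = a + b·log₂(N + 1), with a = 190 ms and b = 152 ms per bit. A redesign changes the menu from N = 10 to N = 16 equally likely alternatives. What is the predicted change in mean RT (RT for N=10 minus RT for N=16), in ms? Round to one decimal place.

-95.5

RT(10) = 190 + 152·log₂(11) = 190 + 152·3.4594 = 715.8288 ms.
RT(16) = 190 + 152·log₂(17) = 190 + 152·4.0875 = 811.3000 ms.
Difference = 715.8288 − 811.3000 = -95.4712 ≈ -95.5 ms.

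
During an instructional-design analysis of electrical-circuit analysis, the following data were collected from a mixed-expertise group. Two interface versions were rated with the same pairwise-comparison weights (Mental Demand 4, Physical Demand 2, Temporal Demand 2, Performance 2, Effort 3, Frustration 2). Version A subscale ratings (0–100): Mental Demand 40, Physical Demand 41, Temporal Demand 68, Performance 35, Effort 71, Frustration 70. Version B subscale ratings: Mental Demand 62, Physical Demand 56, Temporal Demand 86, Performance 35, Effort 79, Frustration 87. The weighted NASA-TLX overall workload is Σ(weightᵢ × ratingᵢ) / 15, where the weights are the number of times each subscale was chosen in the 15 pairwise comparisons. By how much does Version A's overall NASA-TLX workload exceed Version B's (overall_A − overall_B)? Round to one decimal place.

-14.1

Version A weighted sum = 4·40 + 2·41 + 2·68 + 2·35 + 3·71 + 2·70 = 160 + 82 + 136 + 70 + 213 + 140 = 801; overall_A = 801/15 = 53.4000.
Version B weighted sum = 4·62 + 2·56 + 2·86 + 2·35 + 3·79 + 2·87 = 248 + 112 + 172 + 70 + 237 + 174 = 1013; overall_B = 1013/15 = 67.5333.
Difference = 53.4000 − 67.5333 = -14.1333 ≈ -14.1.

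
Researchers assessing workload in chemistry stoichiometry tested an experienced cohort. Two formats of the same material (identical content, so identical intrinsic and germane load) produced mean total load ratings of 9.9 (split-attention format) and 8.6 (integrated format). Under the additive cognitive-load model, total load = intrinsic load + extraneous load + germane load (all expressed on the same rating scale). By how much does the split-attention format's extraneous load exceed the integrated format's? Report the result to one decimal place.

1.3

Intrinsic and germane load are equal across formats, so the difference in total load equals the difference in extraneous load.
Extraneous-load difference = 9.9 − 8.6 = 1.3.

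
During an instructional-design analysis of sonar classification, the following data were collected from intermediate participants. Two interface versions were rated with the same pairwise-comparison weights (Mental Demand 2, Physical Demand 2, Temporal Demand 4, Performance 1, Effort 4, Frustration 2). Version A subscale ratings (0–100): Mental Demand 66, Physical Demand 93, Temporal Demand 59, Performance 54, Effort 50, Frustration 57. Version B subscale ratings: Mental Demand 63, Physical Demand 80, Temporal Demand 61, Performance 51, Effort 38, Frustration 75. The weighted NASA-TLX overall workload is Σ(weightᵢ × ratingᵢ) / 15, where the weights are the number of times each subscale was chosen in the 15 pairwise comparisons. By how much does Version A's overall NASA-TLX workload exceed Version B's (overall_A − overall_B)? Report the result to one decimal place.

Version A weighted sum = 2·66 + 2·93 + 4·59 + 1·54 + 4·50 + 2·57 = 132 + 186 + 236 + 54 + 200 + 114 = 922; overall_A = 922/15 = 61.4667.
Version B weighted sum = 2·63 + 2·80 + 4·61 + 1·51 + 4·38 + 2·75 = 126 + 160 + 244 + 51 + 152 + 150 = 883; overall_B = 883/15 = 58.8667.
Difference = 61.4667 − 58.8667 = 2.6000 ≈ 2.6.

2.6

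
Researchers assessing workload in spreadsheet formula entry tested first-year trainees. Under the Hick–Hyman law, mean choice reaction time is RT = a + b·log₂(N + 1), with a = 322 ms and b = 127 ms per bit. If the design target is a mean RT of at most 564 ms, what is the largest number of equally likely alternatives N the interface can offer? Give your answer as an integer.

2

Set 322 + 127·log₂(N + 1) ≤ 564.
log₂(N + 1) ≤ (564 − 322) / 127 = 1.9055.
N + 1 ≤ 2^1.9055 = 3.7464.
N ≤ 2.7464, so the largest integer N is 2.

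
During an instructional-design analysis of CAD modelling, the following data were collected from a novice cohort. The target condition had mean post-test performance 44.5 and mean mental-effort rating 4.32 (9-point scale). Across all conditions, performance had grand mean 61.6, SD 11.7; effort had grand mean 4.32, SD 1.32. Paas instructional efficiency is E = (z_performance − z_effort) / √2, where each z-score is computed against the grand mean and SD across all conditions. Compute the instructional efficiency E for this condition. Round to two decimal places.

z_performance = (44.5 − 61.6) / 11.7 = -17.1000 / 11.7 = -1.4615.
z_effort = (4.32 − 4.32) / 1.32 = 0.0000 / 1.32 = 0.0000.
z_P − z_E = -1.4615 − 0.0000 = -1.4615.
E = -1.4615 / √2 = -1.4615 / 1.41421 = -1.0334 ≈ -1.03.

-1.03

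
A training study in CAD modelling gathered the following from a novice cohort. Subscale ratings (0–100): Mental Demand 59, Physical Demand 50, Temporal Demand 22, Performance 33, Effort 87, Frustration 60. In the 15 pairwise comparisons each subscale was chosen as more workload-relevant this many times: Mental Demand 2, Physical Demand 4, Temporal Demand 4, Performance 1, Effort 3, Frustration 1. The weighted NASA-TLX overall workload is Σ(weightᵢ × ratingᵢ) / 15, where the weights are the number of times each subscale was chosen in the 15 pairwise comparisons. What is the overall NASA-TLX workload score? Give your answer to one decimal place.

50.7

The tallies are the weights (they sum to 15).
Weighted sum = 2·59 + 4·50 + 4·22 + 1·33 + 3·87 + 1·60
            = 118 + 200 + 88 + 33 + 261 + 60 = 760.
Overall workload = 760 / 15 = 50.6667 ≈ 50.7.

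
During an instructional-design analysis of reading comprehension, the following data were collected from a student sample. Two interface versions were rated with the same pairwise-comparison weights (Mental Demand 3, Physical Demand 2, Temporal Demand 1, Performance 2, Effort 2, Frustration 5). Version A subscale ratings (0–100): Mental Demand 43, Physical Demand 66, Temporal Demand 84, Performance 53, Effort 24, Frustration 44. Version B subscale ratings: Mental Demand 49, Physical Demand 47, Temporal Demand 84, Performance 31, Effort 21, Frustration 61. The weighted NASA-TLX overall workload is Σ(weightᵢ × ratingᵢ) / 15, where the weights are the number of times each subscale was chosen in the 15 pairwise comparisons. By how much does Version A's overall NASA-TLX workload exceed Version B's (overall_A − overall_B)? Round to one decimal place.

-1.0

Version A weighted sum = 3·43 + 2·66 + 1·84 + 2·53 + 2·24 + 5·44 = 129 + 132 + 84 + 106 + 48 + 220 = 719; overall_A = 719/15 = 47.9333.
Version B weighted sum = 3·49 + 2·47 + 1·84 + 2·31 + 2·21 + 5·61 = 147 + 94 + 84 + 62 + 42 + 305 = 734; overall_B = 734/15 = 48.9333.
Difference = 47.9333 − 48.9333 = -1.0000 ≈ -1.0.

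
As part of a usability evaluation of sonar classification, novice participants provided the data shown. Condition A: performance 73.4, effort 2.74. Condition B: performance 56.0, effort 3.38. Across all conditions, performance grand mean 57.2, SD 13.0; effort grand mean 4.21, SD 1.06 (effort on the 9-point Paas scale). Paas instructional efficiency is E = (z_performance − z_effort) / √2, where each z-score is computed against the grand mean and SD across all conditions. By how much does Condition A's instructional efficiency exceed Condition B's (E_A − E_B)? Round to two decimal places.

Condition A: z_P = (73.4 − 57.2)/13.0 = 1.2462; z_E = (2.74 − 4.21)/1.06 = -1.3868; E_A = (1.2462 − (-1.3868))/√2 = 1.8618.
Condition B: z_P = (56.0 − 57.2)/13.0 = -0.0923; z_E = (3.38 − 4.21)/1.06 = -0.7830; E_B = (-0.0923 − (-0.7830))/√2 = 0.4884.
E_A − E_B = 1.8618 − 0.4884 = 1.3734 ≈ 1.37.

1.37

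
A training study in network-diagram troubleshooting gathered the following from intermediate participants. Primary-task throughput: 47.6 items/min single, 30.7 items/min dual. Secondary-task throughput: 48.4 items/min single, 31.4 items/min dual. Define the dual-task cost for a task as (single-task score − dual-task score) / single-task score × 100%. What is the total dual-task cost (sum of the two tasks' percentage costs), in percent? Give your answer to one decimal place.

Primary cost = (47.6 − 30.7) / 47.6 × 100% = 35.5042%.
Secondary cost = (48.4 − 31.4) / 48.4 × 100% = 35.1240%.
Total = 35.5042% + 35.1240% = 70.6282% ≈ 70.6%.

70.6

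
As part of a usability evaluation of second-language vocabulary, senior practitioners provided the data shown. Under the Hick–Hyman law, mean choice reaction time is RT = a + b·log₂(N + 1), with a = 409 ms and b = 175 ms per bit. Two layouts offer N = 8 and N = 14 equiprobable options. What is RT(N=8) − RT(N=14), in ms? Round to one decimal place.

-129.0

RT(8) = 409 + 175·log₂(9) = 409 + 175·3.1699 = 963.7325 ms.
RT(14) = 409 + 175·log₂(15) = 409 + 175·3.9069 = 1092.7075 ms.
Difference = 963.7325 − 1092.7075 = -128.9750 ≈ -129.0 ms.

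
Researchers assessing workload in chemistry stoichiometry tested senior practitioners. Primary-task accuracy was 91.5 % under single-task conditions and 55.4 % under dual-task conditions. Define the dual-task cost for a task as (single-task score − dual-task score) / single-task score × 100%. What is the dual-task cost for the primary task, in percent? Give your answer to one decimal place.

39.5

Cost = (91.5 − 55.4) / 91.5 × 100%
     = 36.1000 / 91.5 × 100% = 39.4536%.
≈ 39.5%.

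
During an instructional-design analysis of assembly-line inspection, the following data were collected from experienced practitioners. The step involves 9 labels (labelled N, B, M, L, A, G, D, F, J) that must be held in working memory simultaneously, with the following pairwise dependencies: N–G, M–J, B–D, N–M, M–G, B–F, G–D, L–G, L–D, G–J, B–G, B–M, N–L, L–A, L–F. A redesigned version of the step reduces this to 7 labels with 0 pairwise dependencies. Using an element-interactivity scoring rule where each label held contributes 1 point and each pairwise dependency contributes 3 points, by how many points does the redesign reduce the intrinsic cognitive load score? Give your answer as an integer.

47

Original: 9 × 1 + 15 × 3 = 9 + 45 = 54.
Redesigned: 7 × 1 + 0 × 3 = 7 + 0 = 7.
Reduction = 54 − 7 = 47.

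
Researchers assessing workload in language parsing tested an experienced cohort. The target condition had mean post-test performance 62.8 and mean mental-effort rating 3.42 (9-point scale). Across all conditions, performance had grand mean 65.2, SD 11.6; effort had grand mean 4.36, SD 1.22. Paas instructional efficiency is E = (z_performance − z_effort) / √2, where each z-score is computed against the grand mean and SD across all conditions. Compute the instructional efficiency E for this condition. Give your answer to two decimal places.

z_performance = (62.8 − 65.2) / 11.6 = -2.4000 / 11.6 = -0.2069.
z_effort = (3.42 − 4.36) / 1.22 = -0.9400 / 1.22 = -0.7705.
z_P − z_E = -0.2069 − (-0.7705) = 0.5636.
E = 0.5636 / √2 = 0.5636 / 1.41421 = 0.3985 ≈ 0.40.

0.40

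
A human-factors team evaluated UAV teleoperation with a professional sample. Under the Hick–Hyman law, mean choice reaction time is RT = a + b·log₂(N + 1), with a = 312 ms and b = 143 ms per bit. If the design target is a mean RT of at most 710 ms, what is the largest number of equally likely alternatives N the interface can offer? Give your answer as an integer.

Set 312 + 143·log₂(N + 1) ≤ 710.
log₂(N + 1) ≤ (710 − 312) / 143 = 2.7832.
N + 1 ≤ 2^2.7832 = 6.8838.
N ≤ 5.8838, so the largest integer N is 5.

5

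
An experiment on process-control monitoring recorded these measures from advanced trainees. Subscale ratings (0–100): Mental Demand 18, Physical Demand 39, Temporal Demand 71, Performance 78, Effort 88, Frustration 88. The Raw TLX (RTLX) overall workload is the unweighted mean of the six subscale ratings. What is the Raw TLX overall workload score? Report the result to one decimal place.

63.7

Sum of ratings = 18 + 39 + 71 + 78 + 88 + 88 = 382.
RTLX = 382 / 6 = 63.6667 ≈ 63.7.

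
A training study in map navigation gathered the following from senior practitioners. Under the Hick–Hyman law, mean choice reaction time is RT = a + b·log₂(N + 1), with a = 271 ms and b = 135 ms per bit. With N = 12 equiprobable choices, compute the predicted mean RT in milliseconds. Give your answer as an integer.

771

log₂(12 + 1) = log₂(13) = 3.7004.
RT = 271 + 135 × 3.7004 = 271 + 499.5540 = 770.5540 ms.
≈ 771 ms.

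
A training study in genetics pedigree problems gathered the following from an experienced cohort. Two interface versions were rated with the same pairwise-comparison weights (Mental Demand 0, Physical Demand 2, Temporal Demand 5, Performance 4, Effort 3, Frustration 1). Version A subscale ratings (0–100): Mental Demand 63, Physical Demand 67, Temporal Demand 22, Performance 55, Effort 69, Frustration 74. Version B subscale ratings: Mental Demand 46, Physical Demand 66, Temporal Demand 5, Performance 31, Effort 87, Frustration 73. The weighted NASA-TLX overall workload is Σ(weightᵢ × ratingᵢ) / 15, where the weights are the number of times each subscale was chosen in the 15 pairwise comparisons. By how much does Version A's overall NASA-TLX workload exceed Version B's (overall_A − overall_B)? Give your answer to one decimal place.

Version A weighted sum = 0·63 + 2·67 + 5·22 + 4·55 + 3·69 + 1·74 = 0 + 134 + 110 + 220 + 207 + 74 = 745; overall_A = 745/15 = 49.6667.
Version B weighted sum = 0·46 + 2·66 + 5·5 + 4·31 + 3·87 + 1·73 = 0 + 132 + 25 + 124 + 261 + 73 = 615; overall_B = 615/15 = 41.0000.
Difference = 49.6667 − 41.0000 = 8.6667 ≈ 8.7.

8.7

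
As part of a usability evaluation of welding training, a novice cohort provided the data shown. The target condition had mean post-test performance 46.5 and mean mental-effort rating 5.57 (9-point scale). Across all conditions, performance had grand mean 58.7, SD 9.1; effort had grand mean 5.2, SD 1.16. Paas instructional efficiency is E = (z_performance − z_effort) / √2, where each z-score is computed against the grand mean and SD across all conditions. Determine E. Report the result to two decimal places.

-1.17

z_performance = (46.5 − 58.7) / 9.1 = -12.2000 / 9.1 = -1.3407.
z_effort = (5.57 − 5.2) / 1.16 = 0.3700 / 1.16 = 0.3190.
z_P − z_E = -1.3407 − 0.3190 = -1.6597.
E = -1.6597 / √2 = -1.6597 / 1.41421 = -1.1736 ≈ -1.17.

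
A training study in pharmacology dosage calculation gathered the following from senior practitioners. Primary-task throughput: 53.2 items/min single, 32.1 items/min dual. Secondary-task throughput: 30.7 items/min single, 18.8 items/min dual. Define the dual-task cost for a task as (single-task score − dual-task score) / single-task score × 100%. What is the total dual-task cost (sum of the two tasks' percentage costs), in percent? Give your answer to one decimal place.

78.4

Primary cost = (53.2 − 32.1) / 53.2 × 100% = 39.6617%.
Secondary cost = (30.7 − 18.8) / 30.7 × 100% = 38.7622%.
Total = 39.6617% + 38.7622% = 78.4239% ≈ 78.4%.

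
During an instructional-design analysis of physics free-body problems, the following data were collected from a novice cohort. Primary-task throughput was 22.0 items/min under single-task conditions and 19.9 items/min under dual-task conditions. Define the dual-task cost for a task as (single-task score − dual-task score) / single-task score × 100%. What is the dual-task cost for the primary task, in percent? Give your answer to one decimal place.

Cost = (22.0 − 19.9) / 22.0 × 100%
     = 2.1000 / 22.0 × 100% = 9.5455%.
≈ 9.5%.

9.5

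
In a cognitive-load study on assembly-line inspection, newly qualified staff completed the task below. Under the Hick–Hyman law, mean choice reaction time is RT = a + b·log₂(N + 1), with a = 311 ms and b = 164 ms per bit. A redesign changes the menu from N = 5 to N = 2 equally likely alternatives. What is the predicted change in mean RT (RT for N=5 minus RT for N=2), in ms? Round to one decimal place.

RT(5) = 311 + 164·log₂(6) = 311 + 164·2.5850 = 734.9400 ms.
RT(2) = 311 + 164·log₂(3) = 311 + 164·1.5850 = 570.9400 ms.
Difference = 734.9400 − 570.9400 = 164.0000 ≈ 164.0 ms.

164.0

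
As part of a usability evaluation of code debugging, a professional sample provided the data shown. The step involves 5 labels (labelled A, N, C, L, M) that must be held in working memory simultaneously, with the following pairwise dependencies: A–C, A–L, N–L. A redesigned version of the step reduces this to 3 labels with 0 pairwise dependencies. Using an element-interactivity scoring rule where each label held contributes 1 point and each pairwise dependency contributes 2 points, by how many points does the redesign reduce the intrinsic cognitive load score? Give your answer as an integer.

8

Original: 5 × 1 + 3 × 2 = 5 + 6 = 11.
Redesigned: 3 × 1 + 0 × 2 = 3 + 0 = 3.
Reduction = 11 − 3 = 8.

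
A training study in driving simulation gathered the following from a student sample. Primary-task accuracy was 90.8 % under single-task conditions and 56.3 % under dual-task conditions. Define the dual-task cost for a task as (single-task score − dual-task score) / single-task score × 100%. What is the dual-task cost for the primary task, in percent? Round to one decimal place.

38.0

Cost = (90.8 − 56.3) / 90.8 × 100%
     = 34.5000 / 90.8 × 100% = 37.9956%.
≈ 38.0%.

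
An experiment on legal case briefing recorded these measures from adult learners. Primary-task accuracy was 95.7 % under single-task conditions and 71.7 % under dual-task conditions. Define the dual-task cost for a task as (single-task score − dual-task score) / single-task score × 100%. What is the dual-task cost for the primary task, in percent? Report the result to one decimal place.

Cost = (95.7 − 71.7) / 95.7 × 100%
     = 24.0000 / 95.7 × 100% = 25.0784%.
≈ 25.1%.

25.1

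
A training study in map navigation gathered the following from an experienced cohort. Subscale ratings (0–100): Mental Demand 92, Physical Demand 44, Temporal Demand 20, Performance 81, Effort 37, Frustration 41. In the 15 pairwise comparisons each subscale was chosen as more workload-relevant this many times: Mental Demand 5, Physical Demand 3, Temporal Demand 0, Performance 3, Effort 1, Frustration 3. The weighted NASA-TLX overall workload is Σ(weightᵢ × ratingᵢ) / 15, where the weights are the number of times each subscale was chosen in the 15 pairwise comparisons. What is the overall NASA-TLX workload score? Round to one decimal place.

The tallies are the weights (they sum to 15).
Weighted sum = 5·92 + 3·44 + 0·20 + 3·81 + 1·37 + 3·41
            = 460 + 132 + 0 + 243 + 37 + 123 = 995.
Overall workload = 995 / 15 = 66.3333 ≈ 66.3.

66.3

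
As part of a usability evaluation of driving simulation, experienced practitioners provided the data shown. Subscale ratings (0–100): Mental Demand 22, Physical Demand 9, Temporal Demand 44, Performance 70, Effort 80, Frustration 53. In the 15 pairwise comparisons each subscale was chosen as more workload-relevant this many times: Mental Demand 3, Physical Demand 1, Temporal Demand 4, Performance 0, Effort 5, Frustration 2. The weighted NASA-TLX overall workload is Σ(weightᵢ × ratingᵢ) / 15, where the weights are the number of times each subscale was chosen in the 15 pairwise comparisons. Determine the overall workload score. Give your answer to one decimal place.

The tallies are the weights (they sum to 15).
Weighted sum = 3·22 + 1·9 + 4·44 + 0·70 + 5·80 + 2·53
            = 66 + 9 + 176 + 0 + 400 + 106 = 757.
Overall workload = 757 / 15 = 50.4667 ≈ 50.5.

50.5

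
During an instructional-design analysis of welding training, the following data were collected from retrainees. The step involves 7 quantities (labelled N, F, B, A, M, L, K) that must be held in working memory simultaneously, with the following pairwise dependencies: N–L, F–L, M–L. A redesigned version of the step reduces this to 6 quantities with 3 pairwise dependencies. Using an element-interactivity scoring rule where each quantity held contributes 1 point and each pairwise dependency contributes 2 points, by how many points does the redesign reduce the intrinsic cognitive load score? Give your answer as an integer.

Original: 7 × 1 + 3 × 2 = 7 + 6 = 13.
Redesigned: 6 × 1 + 3 × 2 = 6 + 6 = 12.
Reduction = 13 − 12 = 1.

1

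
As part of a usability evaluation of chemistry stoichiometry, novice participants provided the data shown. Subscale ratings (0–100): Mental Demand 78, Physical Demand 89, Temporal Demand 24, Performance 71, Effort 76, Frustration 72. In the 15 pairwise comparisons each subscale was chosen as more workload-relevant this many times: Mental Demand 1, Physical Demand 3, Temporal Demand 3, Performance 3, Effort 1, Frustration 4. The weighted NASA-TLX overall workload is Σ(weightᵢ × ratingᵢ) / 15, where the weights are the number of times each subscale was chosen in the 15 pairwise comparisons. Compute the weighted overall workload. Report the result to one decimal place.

The tallies are the weights (they sum to 15).
Weighted sum = 1·78 + 3·89 + 3·24 + 3·71 + 1·76 + 4·72
            = 78 + 267 + 72 + 213 + 76 + 288 = 994.
Overall workload = 994 / 15 = 66.2667 ≈ 66.3.

66.3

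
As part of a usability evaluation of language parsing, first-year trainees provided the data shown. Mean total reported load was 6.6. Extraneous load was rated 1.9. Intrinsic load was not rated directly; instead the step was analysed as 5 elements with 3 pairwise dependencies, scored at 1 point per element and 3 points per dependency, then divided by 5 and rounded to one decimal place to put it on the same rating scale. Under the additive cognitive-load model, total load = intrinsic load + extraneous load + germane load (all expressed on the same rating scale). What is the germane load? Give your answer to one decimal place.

1.9

Intrinsic (element-interactivity): (5 × 1 + 3 × 3) / 5 = 14 / 5 = 2.8000 → 2.8.
germane load = total − intrinsic − extraneous
             = 6.6 − 2.8 − 1.9 = 1.9.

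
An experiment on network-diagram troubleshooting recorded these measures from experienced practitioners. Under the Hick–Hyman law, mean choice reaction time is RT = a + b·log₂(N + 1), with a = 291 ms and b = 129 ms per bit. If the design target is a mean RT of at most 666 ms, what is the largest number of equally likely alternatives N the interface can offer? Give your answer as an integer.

Set 291 + 129·log₂(N + 1) ≤ 666.
log₂(N + 1) ≤ (666 − 291) / 129 = 2.9070.
N + 1 ≤ 2^2.9070 = 7.5006.
N ≤ 6.5006, so the largest integer N is 6.

6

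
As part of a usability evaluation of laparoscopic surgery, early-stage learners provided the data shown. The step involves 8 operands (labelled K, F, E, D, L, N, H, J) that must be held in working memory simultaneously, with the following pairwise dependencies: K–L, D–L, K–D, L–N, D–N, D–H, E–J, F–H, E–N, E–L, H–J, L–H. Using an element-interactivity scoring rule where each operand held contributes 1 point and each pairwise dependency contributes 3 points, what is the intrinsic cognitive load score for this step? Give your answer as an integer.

Count of operands held simultaneously: 8.
Count of pairwise dependencies listed: 12.
Element contribution: 8 × 1 = 8.
Interaction contribution: 12 × 3 = 36.
Intrinsic load = 8 + 36 = 44.

44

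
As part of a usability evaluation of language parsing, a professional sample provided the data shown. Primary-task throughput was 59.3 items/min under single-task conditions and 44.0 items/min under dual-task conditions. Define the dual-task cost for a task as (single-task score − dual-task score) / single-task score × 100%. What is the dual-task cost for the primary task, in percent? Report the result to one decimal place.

Cost = (59.3 − 44.0) / 59.3 × 100%
     = 15.3000 / 59.3 × 100% = 25.8010%.
≈ 25.8%.

25.8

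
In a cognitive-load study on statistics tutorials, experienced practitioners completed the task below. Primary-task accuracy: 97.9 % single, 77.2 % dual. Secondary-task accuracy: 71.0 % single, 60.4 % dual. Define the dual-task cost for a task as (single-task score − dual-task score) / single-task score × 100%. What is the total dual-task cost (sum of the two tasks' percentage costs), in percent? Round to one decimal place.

36.1

Primary cost = (97.9 − 77.2) / 97.9 × 100% = 21.1440%.
Secondary cost = (71.0 − 60.4) / 71.0 × 100% = 14.9296%.
Total = 21.1440% + 14.9296% = 36.0736% ≈ 36.1%.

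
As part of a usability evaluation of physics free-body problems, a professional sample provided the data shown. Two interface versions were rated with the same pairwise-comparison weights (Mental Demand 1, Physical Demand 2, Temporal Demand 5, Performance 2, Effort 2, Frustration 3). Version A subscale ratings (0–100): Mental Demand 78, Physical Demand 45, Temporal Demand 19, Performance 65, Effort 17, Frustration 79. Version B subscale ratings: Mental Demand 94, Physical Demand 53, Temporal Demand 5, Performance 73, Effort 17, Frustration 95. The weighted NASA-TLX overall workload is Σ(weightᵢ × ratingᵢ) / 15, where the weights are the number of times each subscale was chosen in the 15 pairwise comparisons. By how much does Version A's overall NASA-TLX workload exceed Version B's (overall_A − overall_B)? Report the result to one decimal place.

-1.7

Version A weighted sum = 1·78 + 2·45 + 5·19 + 2·65 + 2·17 + 3·79 = 78 + 90 + 95 + 130 + 34 + 237 = 664; overall_A = 664/15 = 44.2667.
Version B weighted sum = 1·94 + 2·53 + 5·5 + 2·73 + 2·17 + 3·95 = 94 + 106 + 25 + 146 + 34 + 285 = 690; overall_B = 690/15 = 46.0000.
Difference = 44.2667 − 46.0000 = -1.7333 ≈ -1.7.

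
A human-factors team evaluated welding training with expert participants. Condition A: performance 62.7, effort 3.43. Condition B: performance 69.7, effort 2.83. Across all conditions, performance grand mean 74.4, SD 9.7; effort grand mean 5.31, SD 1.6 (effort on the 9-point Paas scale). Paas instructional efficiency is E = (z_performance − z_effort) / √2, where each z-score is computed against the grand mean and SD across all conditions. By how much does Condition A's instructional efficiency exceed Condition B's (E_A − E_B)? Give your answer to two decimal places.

-0.78

Condition A: z_P = (62.7 − 74.4)/9.7 = -1.2062; z_E = (3.43 − 5.31)/1.6 = -1.1750; E_A = (-1.2062 − (-1.1750))/√2 = -0.0221.
Condition B: z_P = (69.7 − 74.4)/9.7 = -0.4845; z_E = (2.83 − 5.31)/1.6 = -1.5500; E_B = (-0.4845 − (-1.5500))/√2 = 0.7534.
E_A − E_B = -0.0221 − 0.7534 = -0.7755 ≈ -0.78.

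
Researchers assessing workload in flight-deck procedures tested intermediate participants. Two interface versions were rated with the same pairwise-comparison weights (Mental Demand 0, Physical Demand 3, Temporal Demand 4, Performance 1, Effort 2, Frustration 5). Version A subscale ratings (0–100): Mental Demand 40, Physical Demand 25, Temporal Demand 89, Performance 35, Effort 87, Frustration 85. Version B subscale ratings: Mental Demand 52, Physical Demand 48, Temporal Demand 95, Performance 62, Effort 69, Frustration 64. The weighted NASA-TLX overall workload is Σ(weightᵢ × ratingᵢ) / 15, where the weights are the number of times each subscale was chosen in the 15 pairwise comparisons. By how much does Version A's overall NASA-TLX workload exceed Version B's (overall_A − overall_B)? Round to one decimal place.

Version A weighted sum = 0·40 + 3·25 + 4·89 + 1·35 + 2·87 + 5·85 = 0 + 75 + 356 + 35 + 174 + 425 = 1065; overall_A = 1065/15 = 71.0000.
Version B weighted sum = 0·52 + 3·48 + 4·95 + 1·62 + 2·69 + 5·64 = 0 + 144 + 380 + 62 + 138 + 320 = 1044; overall_B = 1044/15 = 69.6000.
Difference = 71.0000 − 69.6000 = 1.4000 ≈ 1.4.

1.4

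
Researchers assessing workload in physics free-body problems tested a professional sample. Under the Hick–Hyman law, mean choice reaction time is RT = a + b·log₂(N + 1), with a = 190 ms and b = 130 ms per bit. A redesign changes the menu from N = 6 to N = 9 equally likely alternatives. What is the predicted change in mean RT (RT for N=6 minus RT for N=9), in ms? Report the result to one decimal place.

RT(6) = 190 + 130·log₂(7) = 190 + 130·2.8074 = 554.9620 ms.
RT(9) = 190 + 130·log₂(10) = 190 + 130·3.3219 = 621.8470 ms.
Difference = 554.9620 − 621.8470 = -66.8850 ≈ -66.9 ms.

-66.9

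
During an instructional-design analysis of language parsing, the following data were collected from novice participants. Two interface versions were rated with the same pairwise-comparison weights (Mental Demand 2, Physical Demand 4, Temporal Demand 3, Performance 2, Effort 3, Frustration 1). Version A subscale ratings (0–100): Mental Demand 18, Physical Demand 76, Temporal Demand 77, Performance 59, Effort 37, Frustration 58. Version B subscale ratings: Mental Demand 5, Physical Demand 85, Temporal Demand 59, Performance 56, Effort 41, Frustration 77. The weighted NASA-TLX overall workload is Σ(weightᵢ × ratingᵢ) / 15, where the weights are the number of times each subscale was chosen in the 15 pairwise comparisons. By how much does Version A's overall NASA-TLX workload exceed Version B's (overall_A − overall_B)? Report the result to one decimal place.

1.3

Version A weighted sum = 2·18 + 4·76 + 3·77 + 2·59 + 3·37 + 1·58 = 36 + 304 + 231 + 118 + 111 + 58 = 858; overall_A = 858/15 = 57.2000.
Version B weighted sum = 2·5 + 4·85 + 3·59 + 2·56 + 3·41 + 1·77 = 10 + 340 + 177 + 112 + 123 + 77 = 839; overall_B = 839/15 = 55.9333.
Difference = 57.2000 − 55.9333 = 1.2667 ≈ 1.3.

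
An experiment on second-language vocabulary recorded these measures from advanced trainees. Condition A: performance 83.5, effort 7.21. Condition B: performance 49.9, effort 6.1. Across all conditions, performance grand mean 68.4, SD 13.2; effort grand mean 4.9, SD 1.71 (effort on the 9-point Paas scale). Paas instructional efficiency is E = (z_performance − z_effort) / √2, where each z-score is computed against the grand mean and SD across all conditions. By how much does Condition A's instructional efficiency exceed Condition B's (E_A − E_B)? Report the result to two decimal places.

Condition A: z_P = (83.5 − 68.4)/13.2 = 1.1439; z_E = (7.21 − 4.9)/1.71 = 1.3509; E_A = (1.1439 − 1.3509)/√2 = -0.1464.
Condition B: z_P = (49.9 − 68.4)/13.2 = -1.4015; z_E = (6.1 − 4.9)/1.71 = 0.7018; E_B = (-1.4015 − 0.7018)/√2 = -1.4873.
E_A − E_B = -0.1464 − (-1.4873) = 1.3409 ≈ 1.34.

1.34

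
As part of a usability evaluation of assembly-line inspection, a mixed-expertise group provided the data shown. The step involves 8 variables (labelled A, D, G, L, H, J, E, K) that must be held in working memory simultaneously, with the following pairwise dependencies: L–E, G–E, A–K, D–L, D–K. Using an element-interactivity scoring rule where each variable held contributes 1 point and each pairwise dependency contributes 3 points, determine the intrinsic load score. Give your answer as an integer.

Count of variables held simultaneously: 8.
Count of pairwise dependencies listed: 5.
Element contribution: 8 × 1 = 8.
Interaction contribution: 5 × 3 = 15.
Intrinsic load = 8 + 15 = 23.

23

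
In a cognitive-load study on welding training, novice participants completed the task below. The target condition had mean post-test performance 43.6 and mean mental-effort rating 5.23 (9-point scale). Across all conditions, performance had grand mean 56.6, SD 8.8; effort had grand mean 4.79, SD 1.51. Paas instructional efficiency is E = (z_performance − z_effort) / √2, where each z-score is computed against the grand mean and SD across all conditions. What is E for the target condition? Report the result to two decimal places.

-1.25

z_performance = (43.6 − 56.6) / 8.8 = -13.0000 / 8.8 = -1.4773.
z_effort = (5.23 − 4.79) / 1.51 = 0.4400 / 1.51 = 0.2914.
z_P − z_E = -1.4773 − 0.2914 = -1.7687.
E = -1.7687 / √2 = -1.7687 / 1.41421 = -1.2507 ≈ -1.25.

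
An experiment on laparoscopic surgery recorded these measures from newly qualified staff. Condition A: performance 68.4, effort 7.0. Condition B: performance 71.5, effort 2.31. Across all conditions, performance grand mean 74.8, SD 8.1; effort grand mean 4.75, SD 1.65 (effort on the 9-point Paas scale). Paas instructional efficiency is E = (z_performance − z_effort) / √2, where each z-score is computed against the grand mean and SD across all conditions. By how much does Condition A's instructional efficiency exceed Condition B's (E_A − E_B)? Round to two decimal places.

-2.28

Condition A: z_P = (68.4 − 74.8)/8.1 = -0.7901; z_E = (7.0 − 4.75)/1.65 = 1.3636; E_A = (-0.7901 − 1.3636)/√2 = -1.5229.
Condition B: z_P = (71.5 − 74.8)/8.1 = -0.4074; z_E = (2.31 − 4.75)/1.65 = -1.4788; E_B = (-0.4074 − (-1.4788))/√2 = 0.7576.
E_A − E_B = -1.5229 − 0.7576 = -2.2805 ≈ -2.28.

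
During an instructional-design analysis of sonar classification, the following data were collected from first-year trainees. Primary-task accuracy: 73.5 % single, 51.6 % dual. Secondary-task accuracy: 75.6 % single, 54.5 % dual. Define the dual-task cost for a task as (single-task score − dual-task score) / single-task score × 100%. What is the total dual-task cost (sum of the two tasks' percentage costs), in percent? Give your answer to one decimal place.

57.7

Primary cost = (73.5 − 51.6) / 73.5 × 100% = 29.7959%.
Secondary cost = (75.6 − 54.5) / 75.6 × 100% = 27.9101%.
Total = 29.7959% + 27.9101% = 57.7060% ≈ 57.7%.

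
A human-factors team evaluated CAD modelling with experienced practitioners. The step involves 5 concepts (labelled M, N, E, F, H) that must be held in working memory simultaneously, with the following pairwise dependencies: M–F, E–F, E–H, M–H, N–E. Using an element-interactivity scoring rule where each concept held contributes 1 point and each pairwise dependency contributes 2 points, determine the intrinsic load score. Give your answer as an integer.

15

Count of concepts held simultaneously: 5.
Count of pairwise dependencies listed: 5.
Element contribution: 5 × 1 = 5.
Interaction contribution: 5 × 2 = 10.
Intrinsic load = 5 + 10 = 15.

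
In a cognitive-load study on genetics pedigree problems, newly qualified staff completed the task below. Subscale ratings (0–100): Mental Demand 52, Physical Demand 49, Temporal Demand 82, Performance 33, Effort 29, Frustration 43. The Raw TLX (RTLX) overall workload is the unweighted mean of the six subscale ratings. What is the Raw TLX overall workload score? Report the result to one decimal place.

Sum of ratings = 52 + 49 + 82 + 33 + 29 + 43 = 288.
RTLX = 288 / 6 = 48.0000 ≈ 48.0.

48.0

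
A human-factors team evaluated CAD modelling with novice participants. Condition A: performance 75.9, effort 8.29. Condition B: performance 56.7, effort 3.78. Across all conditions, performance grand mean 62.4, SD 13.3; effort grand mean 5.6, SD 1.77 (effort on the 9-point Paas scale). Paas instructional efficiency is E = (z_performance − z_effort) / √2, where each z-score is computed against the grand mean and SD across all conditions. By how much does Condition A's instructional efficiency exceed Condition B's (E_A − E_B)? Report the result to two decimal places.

Condition A: z_P = (75.9 − 62.4)/13.3 = 1.0150; z_E = (8.29 − 5.6)/1.77 = 1.5198; E_A = (1.0150 − 1.5198)/√2 = -0.3569.
Condition B: z_P = (56.7 − 62.4)/13.3 = -0.4286; z_E = (3.78 − 5.6)/1.77 = -1.0282; E_B = (-0.4286 − (-1.0282))/√2 = 0.4240.
E_A − E_B = -0.3569 − 0.4240 = -0.7809 ≈ -0.78.

-0.78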